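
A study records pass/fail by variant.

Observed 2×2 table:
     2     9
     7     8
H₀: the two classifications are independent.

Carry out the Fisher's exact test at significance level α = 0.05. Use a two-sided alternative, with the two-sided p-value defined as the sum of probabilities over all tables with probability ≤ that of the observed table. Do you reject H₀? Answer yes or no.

reject H₀: no

Margins: r₁=11, r₂=15, c₁=9, c₂=17, n=26
p_obs = C(11,2)·C(15,7)/C(26,9); sum pmf over tables with pmf ≤ p_obs
p-value (two-sided) = 0.21670
At α=0.05: p ≥ α → fail to reject H₀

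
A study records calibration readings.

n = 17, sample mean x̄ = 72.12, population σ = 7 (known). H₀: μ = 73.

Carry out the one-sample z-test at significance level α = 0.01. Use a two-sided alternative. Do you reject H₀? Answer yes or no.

reject H₀: no

SE = σ/√n = 7/√17 = 1.6977
z = (x̄−μ₀)/SE = (72.12−73)/1.6977 = -0.5183
p-value (two-sided) = 0.60423
At α=0.01: p ≥ α → fail to reject H₀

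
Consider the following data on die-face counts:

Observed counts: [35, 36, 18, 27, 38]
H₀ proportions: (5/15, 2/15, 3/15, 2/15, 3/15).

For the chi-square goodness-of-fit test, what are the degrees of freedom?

degrees of freedom = 4

df = k − 1 = 5 − 1 = 4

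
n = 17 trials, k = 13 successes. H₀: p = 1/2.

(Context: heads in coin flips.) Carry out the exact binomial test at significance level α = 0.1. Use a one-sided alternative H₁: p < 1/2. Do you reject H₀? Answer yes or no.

reject H₀: no

Exact binomial: n=17, k=13, p₀=1/2=0.5000
P(X≤13) from Σ C(n,i)·p₀^i·(1−p₀)^(n−i)
p-value (one-sided, H₁ less) = 0.99364
At α=0.1: p ≥ α → fail to reject H₀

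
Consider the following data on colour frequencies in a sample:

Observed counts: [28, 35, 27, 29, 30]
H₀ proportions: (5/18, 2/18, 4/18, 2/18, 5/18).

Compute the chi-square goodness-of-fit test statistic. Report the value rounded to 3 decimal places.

n = 149; E_i = n·p_i = [41.39, 16.56, 33.11, 16.56, 41.39]
χ² = (28−41.39)²/41.39 + (35−16.56)²/16.56 + (27−33.11)²/33.11 + (29−16.56)²/16.56 + (30−41.39)²/41.39 = 38.4960
df = 4

test statistic = 38.496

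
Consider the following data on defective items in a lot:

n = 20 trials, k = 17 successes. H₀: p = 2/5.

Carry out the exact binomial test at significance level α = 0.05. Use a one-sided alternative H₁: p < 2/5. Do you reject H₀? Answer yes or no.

reject H₀: no

Exact binomial: n=20, k=17, p₀=2/5=0.4000
P(X≤17) from Σ C(n,i)·p₀^i·(1−p₀)^(n−i)
p-value (one-sided, H₁ less) = 0.99999
At α=0.05: p ≥ α → fail to reject H₀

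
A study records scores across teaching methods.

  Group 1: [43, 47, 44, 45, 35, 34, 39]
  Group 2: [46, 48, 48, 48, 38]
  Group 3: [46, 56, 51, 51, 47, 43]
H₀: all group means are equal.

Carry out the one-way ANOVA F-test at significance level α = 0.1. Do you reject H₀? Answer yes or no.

reject H₀: yes

Group means [41.00, 45.60, 49.00], grand mean 44.944
SSB = Σnᵢ(x̄ᵢ−x̄)² = 209.744; SSW = ΣΣ(x−x̄ᵢ)² = 335.200
MSB = 209.744/2 = 104.8722; MSW = 335.200/15 = 22.3467
F = MSB/MSW = 4.6930
df = (2, 15)
p-value (upper-tail) = 0.02613
At α=0.1: p < α → reject H₀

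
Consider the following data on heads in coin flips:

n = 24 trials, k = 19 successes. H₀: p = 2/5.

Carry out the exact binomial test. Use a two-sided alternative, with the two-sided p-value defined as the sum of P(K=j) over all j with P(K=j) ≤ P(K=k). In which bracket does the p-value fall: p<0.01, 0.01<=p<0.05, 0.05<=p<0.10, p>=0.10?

p-value bracket: p<0.01

Exact binomial: n=24, k=19, p₀=2/5=0.4000
P(X=j) = C(n,j)·p₀^j·(1−p₀)^(n−j); p = Σ P(X=j) over j with P(X=j) ≤ P(X=19)
p-value (two-sided) = 0.00019
→ bracket: p<0.01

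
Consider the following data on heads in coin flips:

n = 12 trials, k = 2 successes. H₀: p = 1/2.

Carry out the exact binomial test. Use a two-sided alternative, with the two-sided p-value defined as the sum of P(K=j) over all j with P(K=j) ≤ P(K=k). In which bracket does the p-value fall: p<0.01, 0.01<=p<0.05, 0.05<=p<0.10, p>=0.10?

Exact binomial: n=12, k=2, p₀=1/2=0.5000
P(X=j) = C(n,j)·p₀^j·(1−p₀)^(n−j); p = Σ P(X=j) over j with P(X=j) ≤ P(X=2)
p-value (two-sided) = 0.03857
→ bracket: 0.01<=p<0.05

p-value bracket: 0.01<=p<0.05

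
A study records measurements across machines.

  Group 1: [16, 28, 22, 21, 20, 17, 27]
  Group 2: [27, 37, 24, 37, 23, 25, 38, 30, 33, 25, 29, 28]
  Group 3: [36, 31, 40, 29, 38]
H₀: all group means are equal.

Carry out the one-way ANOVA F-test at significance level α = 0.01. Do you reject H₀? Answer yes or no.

reject H₀: yes

Group means [21.57, 29.67, 34.80], grand mean 28.375
SSB = Σnᵢ(x̄ᵢ−x̄)² = 550.444; SSW = ΣΣ(x−x̄ᵢ)² = 531.181
MSB = 550.444/2 = 275.2220; MSW = 531.181/21 = 25.2943
F = MSB/MSW = 10.8808
df = (2, 21)
p-value (upper-tail) = 0.00057
At α=0.01: p < α → reject H₀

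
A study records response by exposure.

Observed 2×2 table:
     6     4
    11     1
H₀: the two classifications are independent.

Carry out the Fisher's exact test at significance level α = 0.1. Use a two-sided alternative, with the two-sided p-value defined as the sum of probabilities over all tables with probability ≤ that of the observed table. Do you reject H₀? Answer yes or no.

Margins: r₁=10, r₂=12, c₁=17, c₂=5, n=22
p_obs = C(10,6)·C(12,11)/C(22,17); sum pmf over tables with pmf ≤ p_obs
p-value (two-sided) = 0.13534
At α=0.1: p ≥ α → fail to reject H₀

reject H₀: no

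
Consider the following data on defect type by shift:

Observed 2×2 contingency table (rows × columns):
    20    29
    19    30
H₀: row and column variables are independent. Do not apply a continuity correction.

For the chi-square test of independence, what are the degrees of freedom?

degrees of freedom = 1

df = (r−1)(c−1) = (2−1)·(2−1) = 1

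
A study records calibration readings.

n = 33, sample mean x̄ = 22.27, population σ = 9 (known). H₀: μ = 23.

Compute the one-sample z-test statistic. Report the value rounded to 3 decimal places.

test statistic = -0.466

SE = σ/√n = 9/√33 = 1.5667
z = (x̄−μ₀)/SE = (22.27−23)/1.5667 = -0.4659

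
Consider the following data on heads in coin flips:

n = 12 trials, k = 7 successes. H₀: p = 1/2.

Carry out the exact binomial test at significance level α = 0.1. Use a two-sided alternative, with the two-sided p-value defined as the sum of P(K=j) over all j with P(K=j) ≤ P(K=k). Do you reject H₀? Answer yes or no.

reject H₀: no

Exact binomial: n=12, k=7, p₀=1/2=0.5000
P(X=j) = C(n,j)·p₀^j·(1−p₀)^(n−j); p = Σ P(X=j) over j with P(X=j) ≤ P(X=7)
p-value (two-sided) = 0.77441
At α=0.1: p ≥ α → fail to reject H₀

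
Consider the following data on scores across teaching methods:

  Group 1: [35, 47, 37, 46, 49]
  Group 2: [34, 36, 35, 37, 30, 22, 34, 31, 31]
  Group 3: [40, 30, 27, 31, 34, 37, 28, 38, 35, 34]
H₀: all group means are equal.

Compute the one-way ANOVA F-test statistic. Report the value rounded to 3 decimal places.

Group means [42.80, 32.22, 33.40], grand mean 34.917
SSB = Σnᵢ(x̄ᵢ−x̄)² = 399.078; SSW = ΣΣ(x−x̄ᵢ)² = 492.756
MSB = 399.078/2 = 199.5389; MSW = 492.756/21 = 23.4646
F = MSB/MSW = 8.5038
df = (2, 21)

test statistic = 8.504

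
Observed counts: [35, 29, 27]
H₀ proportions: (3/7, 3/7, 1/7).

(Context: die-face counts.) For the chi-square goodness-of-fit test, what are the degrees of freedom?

df = k − 1 = 3 − 1 = 2

degrees of freedom = 2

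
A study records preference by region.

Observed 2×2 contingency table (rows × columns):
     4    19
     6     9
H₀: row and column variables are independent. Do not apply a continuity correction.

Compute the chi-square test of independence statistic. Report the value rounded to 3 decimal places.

Row totals [23, 15], col totals [10, 28], n=38
χ² = (4−6.05)²/6.05 + (19−16.95)²/16.95 + (6−3.95)²/3.95 + (9−11.05)²/11.05 = 2.3933
df = 1

test statistic = 2.393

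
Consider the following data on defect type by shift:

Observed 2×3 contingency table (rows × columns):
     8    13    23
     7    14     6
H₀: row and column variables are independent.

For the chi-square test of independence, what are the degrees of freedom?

df = (r−1)(c−1) = (2−1)·(3−1) = 2

degrees of freedom = 2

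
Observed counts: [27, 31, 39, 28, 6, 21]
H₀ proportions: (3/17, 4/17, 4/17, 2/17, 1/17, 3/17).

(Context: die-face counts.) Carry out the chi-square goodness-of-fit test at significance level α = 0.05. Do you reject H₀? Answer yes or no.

reject H₀: no

n = 152; E_i = n·p_i = [26.82, 35.76, 35.76, 17.88, 8.94, 26.82]
χ² = (27−26.82)²/26.82 + (31−35.76)²/35.76 + (39−35.76)²/35.76 + (28−17.88)²/17.88 + (6−8.94)²/8.94 + (21−26.82)²/26.82 = 8.8849
df = 5
p-value (upper-tail) = 0.11375
At α=0.05: p ≥ α → fail to reject H₀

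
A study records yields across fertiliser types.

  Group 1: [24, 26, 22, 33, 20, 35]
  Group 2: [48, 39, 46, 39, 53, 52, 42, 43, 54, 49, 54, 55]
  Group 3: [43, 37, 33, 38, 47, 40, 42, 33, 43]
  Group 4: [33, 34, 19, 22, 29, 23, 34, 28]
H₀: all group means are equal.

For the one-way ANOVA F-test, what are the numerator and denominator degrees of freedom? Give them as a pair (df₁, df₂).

degrees of freedom = [3, 31]

k = 4 groups, N = 35 total
df = (k−1, N−k) = (4−1, 35−4) = (3, 31)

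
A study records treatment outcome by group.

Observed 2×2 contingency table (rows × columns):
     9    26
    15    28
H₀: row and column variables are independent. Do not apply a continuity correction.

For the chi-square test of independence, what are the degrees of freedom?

df = (r−1)(c−1) = (2−1)·(2−1) = 1

degrees of freedom = 1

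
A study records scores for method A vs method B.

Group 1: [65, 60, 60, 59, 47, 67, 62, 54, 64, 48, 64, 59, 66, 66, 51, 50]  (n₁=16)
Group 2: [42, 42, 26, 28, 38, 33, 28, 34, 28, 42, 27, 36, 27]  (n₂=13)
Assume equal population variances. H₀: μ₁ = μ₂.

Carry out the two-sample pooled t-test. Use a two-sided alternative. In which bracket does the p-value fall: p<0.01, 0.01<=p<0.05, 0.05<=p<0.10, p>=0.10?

p-value bracket: p<0.01

x̄₁=58.875, s₁=6.801, n₁=16
x̄₂=33.154, s₂=6.283, n₂=13
s_p² = [15·6.801² + 12·6.283²]/27 = 43.2386
SE = √(s_p²·(1/16+1/13)) = 2.4553
t = (58.875−33.154)/2.4553 = 10.4758
df = 27
p-value (two-sided) = 0.00000
→ bracket: p<0.01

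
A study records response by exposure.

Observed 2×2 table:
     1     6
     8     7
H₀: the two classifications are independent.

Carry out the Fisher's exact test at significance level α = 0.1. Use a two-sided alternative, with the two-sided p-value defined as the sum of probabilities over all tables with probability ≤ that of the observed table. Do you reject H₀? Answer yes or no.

reject H₀: no

Margins: r₁=7, r₂=15, c₁=9, c₂=13, n=22
p_obs = C(7,1)·C(15,8)/C(22,9); sum pmf over tables with pmf ≤ p_obs
p-value (two-sided) = 0.16486
At α=0.1: p ≥ α → fail to reject H₀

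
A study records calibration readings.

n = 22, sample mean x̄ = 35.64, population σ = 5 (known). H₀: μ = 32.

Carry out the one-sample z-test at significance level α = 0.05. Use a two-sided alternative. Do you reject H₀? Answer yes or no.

reject H₀: yes

SE = σ/√n = 5/√22 = 1.0660
z = (x̄−μ₀)/SE = (35.64−32)/1.0660 = 3.4146
p-value (two-sided) = 0.00064
At α=0.05: p < α → reject H₀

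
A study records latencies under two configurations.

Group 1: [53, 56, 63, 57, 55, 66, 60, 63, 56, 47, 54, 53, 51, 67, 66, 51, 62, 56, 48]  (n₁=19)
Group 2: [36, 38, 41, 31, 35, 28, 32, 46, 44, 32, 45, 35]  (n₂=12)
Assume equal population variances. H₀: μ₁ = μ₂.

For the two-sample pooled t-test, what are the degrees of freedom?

degrees of freedom = 29

df = n₁ + n₂ − 2 = 19 + 12 − 2 = 29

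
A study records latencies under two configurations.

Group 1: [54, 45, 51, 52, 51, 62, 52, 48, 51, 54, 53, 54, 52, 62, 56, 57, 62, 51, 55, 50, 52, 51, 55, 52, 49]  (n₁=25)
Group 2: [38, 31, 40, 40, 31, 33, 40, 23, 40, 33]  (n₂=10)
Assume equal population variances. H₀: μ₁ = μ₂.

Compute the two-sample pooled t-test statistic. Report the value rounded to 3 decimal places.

x̄₁=53.240, s₁=4.166, n₁=25
x̄₂=34.900, s₂=5.705, n₂=10
s_p² = [24·4.166² + 9·5.705²]/33 = 21.4988
SE = √(s_p²·(1/25+1/10)) = 1.7349
t = (53.240−34.900)/1.7349 = 10.5713
df = 33

test statistic = 10.571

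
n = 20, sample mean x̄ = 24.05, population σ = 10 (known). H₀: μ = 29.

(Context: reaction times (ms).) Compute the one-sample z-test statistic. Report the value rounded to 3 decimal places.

test statistic = -2.214

SE = σ/√n = 10/√20 = 2.2361
z = (x̄−μ₀)/SE = (24.05−29)/2.2361 = -2.2137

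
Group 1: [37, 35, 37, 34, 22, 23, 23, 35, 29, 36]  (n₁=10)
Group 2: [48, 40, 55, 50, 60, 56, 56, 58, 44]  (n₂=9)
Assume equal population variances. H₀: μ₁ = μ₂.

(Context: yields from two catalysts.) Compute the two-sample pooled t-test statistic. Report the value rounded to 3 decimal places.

x̄₁=31.100, s₁=6.244, n₁=10
x̄₂=51.889, s₂=6.791, n₂=9
s_p² = [9·6.244² + 8·6.791²]/17 = 42.3405
SE = √(s_p²·(1/10+1/9)) = 2.9897
t = (31.100−51.889)/2.9897 = -6.9534
df = 17

test statistic = -6.953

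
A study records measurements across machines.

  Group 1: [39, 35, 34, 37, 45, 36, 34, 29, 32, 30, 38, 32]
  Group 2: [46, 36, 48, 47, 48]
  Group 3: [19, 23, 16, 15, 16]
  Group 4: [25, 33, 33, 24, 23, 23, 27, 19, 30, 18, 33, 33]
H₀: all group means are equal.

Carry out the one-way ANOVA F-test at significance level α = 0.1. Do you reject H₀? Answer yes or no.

Group means [35.08, 45.00, 17.80, 26.75], grand mean 31.059
SSB = Σnᵢ(x̄ᵢ−x̄)² = 2267.916; SSW = ΣΣ(x−x̄ᵢ)² = 699.967
MSB = 2267.916/3 = 755.9719; MSW = 699.967/30 = 23.3322
F = MSB/MSW = 32.4003
df = (3, 30)
p-value (upper-tail) = 0.00000
At α=0.1: p < α → reject H₀

reject H₀: yes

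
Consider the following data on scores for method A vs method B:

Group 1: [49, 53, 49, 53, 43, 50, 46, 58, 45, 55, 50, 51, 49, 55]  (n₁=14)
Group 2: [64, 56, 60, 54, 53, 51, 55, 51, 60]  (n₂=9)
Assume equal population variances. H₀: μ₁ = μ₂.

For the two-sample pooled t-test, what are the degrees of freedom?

degrees of freedom = 21

df = n₁ + n₂ − 2 = 14 + 9 − 2 = 21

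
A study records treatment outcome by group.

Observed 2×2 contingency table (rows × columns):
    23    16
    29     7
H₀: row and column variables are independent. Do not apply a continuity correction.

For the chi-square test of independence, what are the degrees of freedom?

degrees of freedom = 1

df = (r−1)(c−1) = (2−1)·(2−1) = 1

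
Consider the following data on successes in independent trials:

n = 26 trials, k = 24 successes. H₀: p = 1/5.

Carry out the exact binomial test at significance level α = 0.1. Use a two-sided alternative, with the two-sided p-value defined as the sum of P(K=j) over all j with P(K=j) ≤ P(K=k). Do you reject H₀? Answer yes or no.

reject H₀: yes

Exact binomial: n=26, k=24, p₀=1/5=0.2000
P(X=j) = C(n,j)·p₀^j·(1−p₀)^(n−j); p = Σ P(X=j) over j with P(X=j) ≤ P(X=24)
p-value (two-sided) = 0.00000
At α=0.1: p < α → reject H₀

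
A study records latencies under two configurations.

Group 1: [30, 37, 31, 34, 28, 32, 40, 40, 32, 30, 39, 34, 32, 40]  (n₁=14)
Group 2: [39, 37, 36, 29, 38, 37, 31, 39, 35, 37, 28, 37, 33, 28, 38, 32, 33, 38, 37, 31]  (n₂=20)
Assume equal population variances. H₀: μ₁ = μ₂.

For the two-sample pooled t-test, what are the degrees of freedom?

degrees of freedom = 32

df = n₁ + n₂ − 2 = 14 + 20 − 2 = 32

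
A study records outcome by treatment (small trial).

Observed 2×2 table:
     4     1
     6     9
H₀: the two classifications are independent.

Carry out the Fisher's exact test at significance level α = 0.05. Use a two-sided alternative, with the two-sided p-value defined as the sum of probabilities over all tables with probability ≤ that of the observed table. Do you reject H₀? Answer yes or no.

Margins: r₁=5, r₂=15, c₁=10, c₂=10, n=20
p_obs = C(5,4)·C(15,6)/C(20,10); sum pmf over tables with pmf ≤ p_obs
p-value (two-sided) = 0.30341
At α=0.05: p ≥ α → fail to reject H₀

reject H₀: no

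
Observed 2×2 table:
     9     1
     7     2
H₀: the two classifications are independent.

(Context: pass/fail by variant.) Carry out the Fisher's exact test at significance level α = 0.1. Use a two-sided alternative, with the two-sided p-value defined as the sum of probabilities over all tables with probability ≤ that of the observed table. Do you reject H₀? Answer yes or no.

Margins: r₁=10, r₂=9, c₁=16, c₂=3, n=19
p_obs = C(10,9)·C(9,7)/C(19,16); sum pmf over tables with pmf ≤ p_obs
p-value (two-sided) = 0.58204
At α=0.1: p ≥ α → fail to reject H₀

reject H₀: no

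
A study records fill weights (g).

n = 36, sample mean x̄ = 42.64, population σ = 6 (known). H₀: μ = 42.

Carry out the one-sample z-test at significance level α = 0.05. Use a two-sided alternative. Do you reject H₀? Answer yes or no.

reject H₀: no

SE = σ/√n = 6/√36 = 1.0000
z = (x̄−μ₀)/SE = (42.64−42)/1.0000 = 0.6400
p-value (two-sided) = 0.52217
At α=0.05: p ≥ α → fail to reject H₀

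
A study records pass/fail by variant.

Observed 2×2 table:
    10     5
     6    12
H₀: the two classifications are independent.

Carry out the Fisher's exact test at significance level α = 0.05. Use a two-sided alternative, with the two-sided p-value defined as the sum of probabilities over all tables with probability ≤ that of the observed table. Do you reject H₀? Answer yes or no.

reject H₀: no

Margins: r₁=15, r₂=18, c₁=16, c₂=17, n=33
p_obs = C(15,10)·C(18,6)/C(33,16); sum pmf over tables with pmf ≤ p_obs
p-value (two-sided) = 0.08441
At α=0.05: p ≥ α → fail to reject H₀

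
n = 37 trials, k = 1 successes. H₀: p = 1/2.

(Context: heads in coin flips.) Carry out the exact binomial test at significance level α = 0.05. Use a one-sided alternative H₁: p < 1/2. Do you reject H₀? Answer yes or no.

Exact binomial: n=37, k=1, p₀=1/2=0.5000
P(X≤1) from Σ C(n,i)·p₀^i·(1−p₀)^(n−i)
p-value (one-sided, H₁ less) = 0.00000
At α=0.05: p < α → reject H₀

reject H₀: yes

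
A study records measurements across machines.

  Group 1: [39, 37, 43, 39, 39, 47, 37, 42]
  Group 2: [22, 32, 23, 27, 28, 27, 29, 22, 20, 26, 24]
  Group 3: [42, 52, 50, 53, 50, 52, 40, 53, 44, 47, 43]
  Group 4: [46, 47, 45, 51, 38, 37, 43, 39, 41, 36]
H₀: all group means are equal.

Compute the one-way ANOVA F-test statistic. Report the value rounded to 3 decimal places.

test statistic = 54.446

Group means [40.38, 25.45, 47.82, 42.30], grand mean 38.800
SSB = Σnᵢ(x̄ᵢ−x̄)² = 2996.061; SSW = ΣΣ(x−x̄ᵢ)² = 660.339
MSB = 2996.061/3 = 998.6871; MSW = 660.339/36 = 18.3427
F = MSB/MSW = 54.4459
df = (3, 36)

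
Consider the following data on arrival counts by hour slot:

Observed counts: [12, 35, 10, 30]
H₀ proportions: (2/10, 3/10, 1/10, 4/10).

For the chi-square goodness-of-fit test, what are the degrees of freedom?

df = k − 1 = 4 − 1 = 3

degrees of freedom = 3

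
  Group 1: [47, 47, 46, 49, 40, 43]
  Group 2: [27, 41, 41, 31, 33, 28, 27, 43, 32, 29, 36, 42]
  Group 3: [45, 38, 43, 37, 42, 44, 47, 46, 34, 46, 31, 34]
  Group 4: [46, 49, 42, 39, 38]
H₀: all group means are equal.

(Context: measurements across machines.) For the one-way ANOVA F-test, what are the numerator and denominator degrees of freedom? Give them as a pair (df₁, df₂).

degrees of freedom = [3, 31]

k = 4 groups, N = 35 total
df = (k−1, N−k) = (4−1, 35−4) = (3, 31)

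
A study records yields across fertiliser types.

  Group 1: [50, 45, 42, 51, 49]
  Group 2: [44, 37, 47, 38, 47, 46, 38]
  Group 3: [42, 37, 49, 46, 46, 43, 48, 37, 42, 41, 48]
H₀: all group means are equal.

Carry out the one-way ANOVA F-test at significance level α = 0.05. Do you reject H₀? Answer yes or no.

Group means [47.40, 42.43, 43.55], grand mean 44.043
SSB = Σnᵢ(x̄ᵢ−x̄)² = 77.315; SSW = ΣΣ(x−x̄ᵢ)² = 361.642
MSB = 77.315/2 = 38.6575; MSW = 361.642/20 = 18.0821
F = MSB/MSW = 2.1379
df = (2, 20)
p-value (upper-tail) = 0.14407
At α=0.05: p ≥ α → fail to reject H₀

reject H₀: no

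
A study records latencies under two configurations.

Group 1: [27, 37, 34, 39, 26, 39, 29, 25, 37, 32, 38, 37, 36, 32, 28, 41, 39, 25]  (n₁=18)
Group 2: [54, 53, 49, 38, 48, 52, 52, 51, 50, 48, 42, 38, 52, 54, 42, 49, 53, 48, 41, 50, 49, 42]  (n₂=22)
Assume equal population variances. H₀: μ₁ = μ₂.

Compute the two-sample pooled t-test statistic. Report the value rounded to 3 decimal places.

test statistic = -8.697

x̄₁=33.389, s₁=5.468, n₁=18
x̄₂=47.955, s₂=5.103, n₂=22
s_p² = [17·5.468² + 21·5.103²]/38 = 27.7693
SE = √(s_p²·(1/18+1/22)) = 1.6748
t = (33.389−47.955)/1.6748 = -8.6969
df = 38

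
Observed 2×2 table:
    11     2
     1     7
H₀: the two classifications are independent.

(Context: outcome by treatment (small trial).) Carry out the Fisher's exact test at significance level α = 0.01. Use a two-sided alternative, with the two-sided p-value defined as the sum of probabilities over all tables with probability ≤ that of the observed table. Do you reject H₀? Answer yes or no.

reject H₀: yes

Margins: r₁=13, r₂=8, c₁=12, c₂=9, n=21
p_obs = C(13,11)·C(8,1)/C(21,12); sum pmf over tables with pmf ≤ p_obs
p-value (two-sided) = 0.00217
At α=0.01: p < α → reject H₀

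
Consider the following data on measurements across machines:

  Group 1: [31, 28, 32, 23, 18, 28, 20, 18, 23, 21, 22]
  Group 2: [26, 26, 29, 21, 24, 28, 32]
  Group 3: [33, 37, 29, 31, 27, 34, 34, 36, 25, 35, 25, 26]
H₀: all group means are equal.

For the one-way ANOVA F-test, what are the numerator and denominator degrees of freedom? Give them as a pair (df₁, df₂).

k = 3 groups, N = 30 total
df = (k−1, N−k) = (3−1, 30−3) = (2, 27)

degrees of freedom = [2, 27]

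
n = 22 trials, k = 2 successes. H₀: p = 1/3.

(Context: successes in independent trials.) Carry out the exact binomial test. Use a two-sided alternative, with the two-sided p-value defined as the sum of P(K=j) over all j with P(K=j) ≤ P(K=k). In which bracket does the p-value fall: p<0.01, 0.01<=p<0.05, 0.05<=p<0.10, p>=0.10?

Exact binomial: n=22, k=2, p₀=1/3=0.3333
P(X=j) = C(n,j)·p₀^j·(1−p₀)^(n−j); p = Σ P(X=j) over j with P(X=j) ≤ P(X=2)
p-value (two-sided) = 0.01281
→ bracket: 0.01<=p<0.05

p-value bracket: 0.01<=p<0.05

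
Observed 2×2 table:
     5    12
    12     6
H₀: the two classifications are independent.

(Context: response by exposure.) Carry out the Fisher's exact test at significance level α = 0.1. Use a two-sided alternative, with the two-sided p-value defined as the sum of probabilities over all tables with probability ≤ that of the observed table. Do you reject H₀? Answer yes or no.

reject H₀: yes

Margins: r₁=17, r₂=18, c₁=17, c₂=18, n=35
p_obs = C(17,5)·C(18,12)/C(35,17); sum pmf over tables with pmf ≤ p_obs
p-value (two-sided) = 0.04371
At α=0.1: p < α → reject H₀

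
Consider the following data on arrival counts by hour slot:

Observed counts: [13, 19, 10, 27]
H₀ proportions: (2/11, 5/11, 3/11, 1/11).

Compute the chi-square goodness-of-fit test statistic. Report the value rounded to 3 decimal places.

n = 69; E_i = n·p_i = [12.55, 31.36, 18.82, 6.27]
χ² = (13−12.55)²/12.55 + (19−31.36)²/31.36 + (10−18.82)²/18.82 + (27−6.27)²/6.27 = 77.5126
df = 3

test statistic = 77.513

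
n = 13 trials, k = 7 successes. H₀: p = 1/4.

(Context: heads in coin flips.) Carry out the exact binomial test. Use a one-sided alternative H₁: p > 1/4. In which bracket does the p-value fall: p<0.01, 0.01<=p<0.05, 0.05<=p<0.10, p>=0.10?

p-value bracket: 0.01<=p<0.05

Exact binomial: n=13, k=7, p₀=1/4=0.2500
P(X≥7) from Σ C(n,i)·p₀^i·(1−p₀)^(n−i)
p-value (one-sided, H₁ greater) = 0.02429
→ bracket: 0.01<=p<0.05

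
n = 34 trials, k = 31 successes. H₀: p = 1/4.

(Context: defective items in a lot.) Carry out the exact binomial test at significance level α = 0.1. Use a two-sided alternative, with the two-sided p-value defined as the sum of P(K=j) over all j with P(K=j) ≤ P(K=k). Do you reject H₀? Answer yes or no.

reject H₀: yes

Exact binomial: n=34, k=31, p₀=1/4=0.2500
P(X=j) = C(n,j)·p₀^j·(1−p₀)^(n−j); p = Σ P(X=j) over j with P(X=j) ≤ P(X=31)
p-value (two-sided) = 0.00000
At α=0.1: p < α → reject H₀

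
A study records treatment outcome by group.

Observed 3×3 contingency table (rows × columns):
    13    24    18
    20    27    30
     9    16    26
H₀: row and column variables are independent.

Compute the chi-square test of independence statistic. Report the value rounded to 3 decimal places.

test statistic = 4.369

Row totals [55, 77, 51], col totals [42, 67, 74], n=183
χ² = (13−12.62)²/12.62 + (24−20.14)²/20.14 + (18−22.24)²/22.24 + (20−17.67)²/17.67 + (27−28.19)²/28.19 + (30−31.14)²/31.14 + (9−11.70)²/11.70 + (16−18.67)²/18.67 + (26−20.62)²/20.62 = 4.3689
df = 4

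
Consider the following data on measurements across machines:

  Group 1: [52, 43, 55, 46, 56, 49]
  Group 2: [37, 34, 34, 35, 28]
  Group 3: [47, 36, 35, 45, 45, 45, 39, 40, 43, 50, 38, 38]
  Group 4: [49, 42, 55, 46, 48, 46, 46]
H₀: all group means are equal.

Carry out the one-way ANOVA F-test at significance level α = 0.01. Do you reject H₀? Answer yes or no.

reject H₀: yes

Group means [50.17, 33.60, 41.75, 47.43], grand mean 43.400
SSB = Σnᵢ(x̄ᵢ−x̄)² = 901.202; SSW = ΣΣ(x−x̄ᵢ)² = 517.998
MSB = 901.202/3 = 300.4008; MSW = 517.998/26 = 19.9230
F = MSB/MSW = 15.0781
df = (3, 26)
p-value (upper-tail) = 0.00001
At α=0.01: p < α → reject H₀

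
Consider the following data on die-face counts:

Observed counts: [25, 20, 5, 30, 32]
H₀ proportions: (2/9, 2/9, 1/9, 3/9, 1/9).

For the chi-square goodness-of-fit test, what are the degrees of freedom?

df = k − 1 = 5 − 1 = 4

degrees of freedom = 4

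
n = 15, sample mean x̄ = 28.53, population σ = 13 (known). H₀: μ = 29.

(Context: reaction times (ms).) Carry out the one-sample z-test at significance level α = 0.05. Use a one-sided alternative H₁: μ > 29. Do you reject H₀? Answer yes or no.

SE = σ/√n = 13/√15 = 3.3566
z = (x̄−μ₀)/SE = (28.53−29)/3.3566 = -0.1400
p-value (one-sided, H₁ greater) = 0.55568
At α=0.05: p ≥ α → fail to reject H₀

reject H₀: no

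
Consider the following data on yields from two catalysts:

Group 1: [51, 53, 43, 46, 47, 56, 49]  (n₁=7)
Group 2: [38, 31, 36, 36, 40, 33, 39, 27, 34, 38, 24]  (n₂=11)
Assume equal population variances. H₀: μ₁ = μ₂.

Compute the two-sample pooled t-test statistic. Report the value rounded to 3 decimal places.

x̄₁=49.286, s₁=4.424, n₁=7
x̄₂=34.182, s₂=5.095, n₂=11
s_p² = [6·4.424² + 10·5.095²]/16 = 23.5666
SE = √(s_p²·(1/7+1/11)) = 2.3471
t = (49.286−34.182)/2.3471 = 6.4350
df = 16

test statistic = 6.435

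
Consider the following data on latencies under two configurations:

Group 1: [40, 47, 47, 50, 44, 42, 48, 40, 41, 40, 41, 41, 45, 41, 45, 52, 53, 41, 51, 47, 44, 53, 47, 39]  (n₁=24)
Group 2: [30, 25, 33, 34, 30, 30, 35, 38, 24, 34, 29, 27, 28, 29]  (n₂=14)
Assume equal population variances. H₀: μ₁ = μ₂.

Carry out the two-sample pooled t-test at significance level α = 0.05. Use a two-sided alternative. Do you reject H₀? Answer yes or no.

reject H₀: yes

x̄₁=44.958, s₁=4.496, n₁=24
x̄₂=30.429, s₂=3.956, n₂=14
s_p² = [23·4.496² + 13·3.956²]/36 = 18.5663
SE = √(s_p²·(1/24+1/14)) = 1.4491
t = (44.958−30.429)/1.4491 = 10.0271
df = 36
p-value (two-sided) = 0.00000
At α=0.05: p < α → reject H₀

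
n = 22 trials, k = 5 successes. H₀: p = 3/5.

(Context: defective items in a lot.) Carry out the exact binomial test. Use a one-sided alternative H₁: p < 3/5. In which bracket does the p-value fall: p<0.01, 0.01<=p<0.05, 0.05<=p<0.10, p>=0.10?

Exact binomial: n=22, k=5, p₀=3/5=0.6000
P(X≤5) from Σ C(n,i)·p₀^i·(1−p₀)^(n−i)
p-value (one-sided, H₁ less) = 0.00043
→ bracket: p<0.01

p-value bracket: p<0.01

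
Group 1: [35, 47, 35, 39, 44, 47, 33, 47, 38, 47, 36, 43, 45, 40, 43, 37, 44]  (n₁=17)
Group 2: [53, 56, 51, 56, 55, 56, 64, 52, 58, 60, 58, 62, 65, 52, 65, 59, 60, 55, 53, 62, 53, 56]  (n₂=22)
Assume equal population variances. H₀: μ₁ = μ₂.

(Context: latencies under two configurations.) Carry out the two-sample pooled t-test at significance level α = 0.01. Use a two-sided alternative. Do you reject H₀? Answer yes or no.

x̄₁=41.176, s₁=4.851, n₁=17
x̄₂=57.318, s₂=4.336, n₂=22
s_p² = [16·4.851² + 21·4.336²]/37 = 20.8444
SE = √(s_p²·(1/17+1/22)) = 1.4743
t = (41.176−57.318)/1.4743 = -10.9486
df = 37
p-value (two-sided) = 0.00000
At α=0.01: p < α → reject H₀

reject H₀: yes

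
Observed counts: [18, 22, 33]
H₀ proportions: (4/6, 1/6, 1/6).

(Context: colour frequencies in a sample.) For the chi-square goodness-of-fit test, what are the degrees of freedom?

df = k − 1 = 3 − 1 = 2

degrees of freedom = 2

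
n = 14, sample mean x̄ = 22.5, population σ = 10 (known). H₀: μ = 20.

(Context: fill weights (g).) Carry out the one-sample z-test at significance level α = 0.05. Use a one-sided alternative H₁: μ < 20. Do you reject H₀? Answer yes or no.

SE = σ/√n = 10/√14 = 2.6726
z = (x̄−μ₀)/SE = (22.5−20)/2.6726 = 0.9354
p-value (one-sided, H₁ less) = 0.82521
At α=0.05: p ≥ α → fail to reject H₀

reject H₀: no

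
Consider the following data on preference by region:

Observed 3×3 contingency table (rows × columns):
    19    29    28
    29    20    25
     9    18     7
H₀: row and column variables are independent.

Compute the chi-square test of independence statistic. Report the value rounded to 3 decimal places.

Row totals [76, 74, 34], col totals [57, 67, 60], n=184
χ² = (19−23.54)²/23.54 + (29−27.67)²/27.67 + (28−24.78)²/24.78 + (29−22.92)²/22.92 + (20−26.95)²/26.95 + (25−24.13)²/24.13 + (9−10.53)²/10.53 + (18−12.38)²/12.38 + (7−11.09)²/11.09 = 9.0706
df = 4

test statistic = 9.071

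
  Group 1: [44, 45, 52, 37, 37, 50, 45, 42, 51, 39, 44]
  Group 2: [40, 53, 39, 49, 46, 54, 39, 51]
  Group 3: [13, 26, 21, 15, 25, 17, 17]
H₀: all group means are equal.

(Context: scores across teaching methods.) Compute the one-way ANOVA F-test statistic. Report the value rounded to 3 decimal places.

Group means [44.18, 46.38, 19.14], grand mean 38.115
SSB = Σnᵢ(x̄ᵢ−x̄)² = 3470.285; SSW = ΣΣ(x−x̄ᵢ)² = 706.369
MSB = 3470.285/2 = 1735.1427; MSW = 706.369/23 = 30.7117
F = MSB/MSW = 56.4978
df = (2, 23)

test statistic = 56.498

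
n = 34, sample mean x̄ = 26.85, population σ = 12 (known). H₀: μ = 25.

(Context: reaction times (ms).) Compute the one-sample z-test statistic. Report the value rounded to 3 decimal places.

test statistic = 0.899

SE = σ/√n = 12/√34 = 2.0580
z = (x̄−μ₀)/SE = (26.85−25)/2.0580 = 0.8989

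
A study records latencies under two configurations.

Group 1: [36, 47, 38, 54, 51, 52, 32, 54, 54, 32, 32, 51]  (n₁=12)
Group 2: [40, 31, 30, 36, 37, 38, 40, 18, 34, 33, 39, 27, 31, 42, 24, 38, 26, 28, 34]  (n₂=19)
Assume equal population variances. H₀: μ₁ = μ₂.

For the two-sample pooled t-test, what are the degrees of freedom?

df = n₁ + n₂ − 2 = 12 + 19 − 2 = 29

degrees of freedom = 29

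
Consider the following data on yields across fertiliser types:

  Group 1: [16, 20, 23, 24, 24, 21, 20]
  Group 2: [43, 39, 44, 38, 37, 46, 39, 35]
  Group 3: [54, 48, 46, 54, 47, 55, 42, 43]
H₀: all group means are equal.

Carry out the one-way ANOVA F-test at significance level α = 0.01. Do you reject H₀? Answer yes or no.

reject H₀: yes

Group means [21.14, 40.12, 48.62], grand mean 37.304
SSB = Σnᵢ(x̄ᵢ−x̄)² = 2917.262; SSW = ΣΣ(x−x̄ᵢ)² = 333.607
MSB = 2917.262/2 = 1458.6312; MSW = 333.607/20 = 16.6804
F = MSB/MSW = 87.4460
df = (2, 20)
p-value (upper-tail) = 0.00000
At α=0.01: p < α → reject H₀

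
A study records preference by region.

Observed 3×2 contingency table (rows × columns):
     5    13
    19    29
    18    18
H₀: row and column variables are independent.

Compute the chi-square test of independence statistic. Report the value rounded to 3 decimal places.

test statistic = 2.542

Row totals [18, 48, 36], col totals [42, 60], n=102
χ² = (5−7.41)²/7.41 + (13−10.59)²/10.59 + (19−19.76)²/19.76 + (29−28.24)²/28.24 + (18−14.82)²/14.82 + (18−21.18)²/21.18 = 2.5416
df = 2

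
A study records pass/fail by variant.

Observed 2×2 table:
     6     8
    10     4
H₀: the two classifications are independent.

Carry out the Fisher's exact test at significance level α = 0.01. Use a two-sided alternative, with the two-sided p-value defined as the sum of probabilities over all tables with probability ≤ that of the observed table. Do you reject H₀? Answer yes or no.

Margins: r₁=14, r₂=14, c₁=16, c₂=12, n=28
p_obs = C(14,6)·C(14,10)/C(28,16); sum pmf over tables with pmf ≤ p_obs
p-value (two-sided) = 0.25186
At α=0.01: p ≥ α → fail to reject H₀

reject H₀: no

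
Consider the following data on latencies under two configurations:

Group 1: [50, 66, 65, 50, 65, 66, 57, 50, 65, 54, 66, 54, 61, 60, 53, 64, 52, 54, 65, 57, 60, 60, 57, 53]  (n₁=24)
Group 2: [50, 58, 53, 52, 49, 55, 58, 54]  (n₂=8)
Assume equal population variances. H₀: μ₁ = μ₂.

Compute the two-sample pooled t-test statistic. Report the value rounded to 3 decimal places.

x̄₁=58.500, s₁=5.779, n₁=24
x̄₂=53.625, s₂=3.335, n₂=8
s_p² = [23·5.779² + 7·3.335²]/30 = 28.1958
SE = √(s_p²·(1/24+1/8)) = 2.1678
t = (58.500−53.625)/2.1678 = 2.2488
df = 30

test statistic = 2.249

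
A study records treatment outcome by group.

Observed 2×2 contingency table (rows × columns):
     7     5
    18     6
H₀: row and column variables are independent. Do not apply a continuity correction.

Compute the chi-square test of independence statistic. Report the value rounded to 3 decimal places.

Row totals [12, 24], col totals [25, 11], n=36
χ² = (7−8.33)²/8.33 + (5−3.67)²/3.67 + (18−16.67)²/16.67 + (6−7.33)²/7.33 = 1.0473
df = 1

test statistic = 1.047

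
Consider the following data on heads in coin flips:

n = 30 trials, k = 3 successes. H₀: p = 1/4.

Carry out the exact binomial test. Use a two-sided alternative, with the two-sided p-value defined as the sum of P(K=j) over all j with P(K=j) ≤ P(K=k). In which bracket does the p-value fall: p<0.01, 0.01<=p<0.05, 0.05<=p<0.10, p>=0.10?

Exact binomial: n=30, k=3, p₀=1/4=0.2500
P(X=j) = C(n,j)·p₀^j·(1−p₀)^(n−j); p = Σ P(X=j) over j with P(X=j) ≤ P(X=3)
p-value (two-sided) = 0.05904
→ bracket: 0.05<=p<0.10

p-value bracket: 0.05<=p<0.10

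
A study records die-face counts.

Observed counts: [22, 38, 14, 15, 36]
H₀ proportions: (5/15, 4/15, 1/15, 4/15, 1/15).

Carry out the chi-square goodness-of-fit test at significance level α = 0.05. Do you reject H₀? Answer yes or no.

n = 125; E_i = n·p_i = [41.67, 33.33, 8.33, 33.33, 8.33]
χ² = (22−41.67)²/41.67 + (38−33.33)²/33.33 + (14−8.33)²/8.33 + (15−33.33)²/33.33 + (36−8.33)²/8.33 = 115.7260
df = 4
p-value (upper-tail) = 0.00000
At α=0.05: p < α → reject H₀

reject H₀: yes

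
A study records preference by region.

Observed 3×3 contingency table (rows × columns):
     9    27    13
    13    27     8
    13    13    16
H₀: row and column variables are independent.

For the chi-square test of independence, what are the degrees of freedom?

degrees of freedom = 4

df = (r−1)(c−1) = (3−1)·(3−1) = 4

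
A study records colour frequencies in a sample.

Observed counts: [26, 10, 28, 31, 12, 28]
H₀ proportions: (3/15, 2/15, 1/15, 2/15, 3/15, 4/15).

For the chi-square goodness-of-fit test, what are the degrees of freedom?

df = k − 1 = 6 − 1 = 5

degrees of freedom = 5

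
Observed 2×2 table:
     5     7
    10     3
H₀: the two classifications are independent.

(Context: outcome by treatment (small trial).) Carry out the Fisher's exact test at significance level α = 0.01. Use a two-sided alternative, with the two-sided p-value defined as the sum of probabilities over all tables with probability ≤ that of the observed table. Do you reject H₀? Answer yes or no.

Margins: r₁=12, r₂=13, c₁=15, c₂=10, n=25
p_obs = C(12,5)·C(13,10)/C(25,15); sum pmf over tables with pmf ≤ p_obs
p-value (two-sided) = 0.11070
At α=0.01: p ≥ α → fail to reject H₀

reject H₀: no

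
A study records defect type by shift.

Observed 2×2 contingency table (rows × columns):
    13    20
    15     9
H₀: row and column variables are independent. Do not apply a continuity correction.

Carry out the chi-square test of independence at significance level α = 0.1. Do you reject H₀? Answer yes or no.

reject H₀: yes

Row totals [33, 24], col totals [28, 29], n=57
χ² = (13−16.21)²/16.21 + (20−16.79)²/16.79 + (15−11.79)²/11.79 + (9−12.21)²/12.21 = 2.9682
df = 1
p-value (upper-tail) = 0.08492
At α=0.1: p < α → reject H₀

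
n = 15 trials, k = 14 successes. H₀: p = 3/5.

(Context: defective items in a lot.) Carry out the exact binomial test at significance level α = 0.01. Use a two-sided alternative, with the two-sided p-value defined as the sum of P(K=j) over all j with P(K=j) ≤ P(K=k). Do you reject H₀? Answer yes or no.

reject H₀: yes

Exact binomial: n=15, k=14, p₀=3/5=0.6000
P(X=j) = C(n,j)·p₀^j·(1−p₀)^(n−j); p = Σ P(X=j) over j with P(X=j) ≤ P(X=14)
p-value (two-sided) = 0.00710
At α=0.01: p < α → reject H₀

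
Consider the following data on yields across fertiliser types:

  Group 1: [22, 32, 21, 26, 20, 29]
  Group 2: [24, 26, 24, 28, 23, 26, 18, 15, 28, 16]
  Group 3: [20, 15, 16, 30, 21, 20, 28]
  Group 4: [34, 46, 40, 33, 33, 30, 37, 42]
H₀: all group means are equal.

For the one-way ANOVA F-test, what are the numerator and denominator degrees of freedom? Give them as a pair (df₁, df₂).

degrees of freedom = [3, 27]

k = 4 groups, N = 31 total
df = (k−1, N−k) = (4−1, 31−4) = (3, 27)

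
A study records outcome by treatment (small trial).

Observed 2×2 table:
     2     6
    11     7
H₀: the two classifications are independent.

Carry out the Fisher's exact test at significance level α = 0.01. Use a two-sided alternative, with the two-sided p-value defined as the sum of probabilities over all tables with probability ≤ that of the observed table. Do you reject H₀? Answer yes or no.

Margins: r₁=8, r₂=18, c₁=13, c₂=13, n=26
p_obs = C(8,2)·C(18,11)/C(26,13); sum pmf over tables with pmf ≤ p_obs
p-value (two-sided) = 0.20156
At α=0.01: p ≥ α → fail to reject H₀

reject H₀: no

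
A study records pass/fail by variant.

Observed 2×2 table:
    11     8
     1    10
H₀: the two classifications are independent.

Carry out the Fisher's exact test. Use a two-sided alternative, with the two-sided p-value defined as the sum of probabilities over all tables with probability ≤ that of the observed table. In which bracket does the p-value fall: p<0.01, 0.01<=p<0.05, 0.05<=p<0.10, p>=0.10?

p-value bracket: 0.01<=p<0.05

Margins: r₁=19, r₂=11, c₁=12, c₂=18, n=30
p_obs = C(19,11)·C(11,1)/C(30,12); sum pmf over tables with pmf ≤ p_obs
p-value (two-sided) = 0.01823
→ bracket: 0.01<=p<0.05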